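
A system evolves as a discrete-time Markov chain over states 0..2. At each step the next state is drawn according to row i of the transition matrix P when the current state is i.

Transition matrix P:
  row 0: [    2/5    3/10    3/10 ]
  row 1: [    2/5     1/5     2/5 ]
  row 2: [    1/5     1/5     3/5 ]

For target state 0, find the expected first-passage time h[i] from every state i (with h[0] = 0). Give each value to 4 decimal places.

First-step conditioning: h[0] = 0; for i ≠ 0, h[i] = 1 + Σ_k P[i][k]·h[k].
  h[1] = 1 + 1/5·h[1] + 2/5·h[2]
  h[2] = 1 + 1/5·h[1] + 3/5·h[2]
Solving the 2×2 linear system over states ≠ 0 gives exactly h = [0, 10/3, 25/6] (h[0] = 0 is the target).

h = [0.0000, 3.3333, 4.1667]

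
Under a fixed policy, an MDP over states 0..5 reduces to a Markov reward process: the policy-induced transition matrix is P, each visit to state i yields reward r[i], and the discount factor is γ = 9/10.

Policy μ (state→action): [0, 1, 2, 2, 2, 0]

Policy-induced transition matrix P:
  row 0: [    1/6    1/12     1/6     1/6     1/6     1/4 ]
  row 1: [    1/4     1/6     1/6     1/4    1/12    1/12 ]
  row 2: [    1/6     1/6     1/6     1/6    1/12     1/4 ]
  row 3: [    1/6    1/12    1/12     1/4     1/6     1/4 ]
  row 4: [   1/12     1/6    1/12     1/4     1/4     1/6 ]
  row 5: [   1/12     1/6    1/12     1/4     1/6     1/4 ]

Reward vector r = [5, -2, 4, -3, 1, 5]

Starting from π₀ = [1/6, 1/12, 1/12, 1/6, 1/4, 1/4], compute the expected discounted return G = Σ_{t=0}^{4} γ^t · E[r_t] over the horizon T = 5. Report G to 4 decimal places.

G = 6.4667

t=0: π = [0.1667, 0.0833, 0.0833, 0.1667, 0.2500, 0.2500], E[r] = 2.0000, γ^t·E[r] = 2.000000, running G = 2.000000
t=1: π = [0.1319, 0.1389, 0.1111, 0.2292, 0.1736, 0.2153], E[r] = 1.3889, γ^t·E[r] = 1.250000, running G = 3.250000
t=2: π = [0.1458, 0.1366, 0.1152, 0.2297, 0.1603, 0.2124], E[r] = 1.4497, γ^t·E[r] = 1.174219, running G = 4.424219
t=3: π = [0.1470, 0.1354, 0.1165, 0.2283, 0.1590, 0.2139], E[r] = 1.4738, γ^t·E[r] = 1.074375, running G = 5.498594
t=4: π = [0.1469, 0.1354, 0.1166, 0.2280, 0.1589, 0.2142], E[r] = 1.4756, γ^t·E[r] = 0.968111, running G = 6.466705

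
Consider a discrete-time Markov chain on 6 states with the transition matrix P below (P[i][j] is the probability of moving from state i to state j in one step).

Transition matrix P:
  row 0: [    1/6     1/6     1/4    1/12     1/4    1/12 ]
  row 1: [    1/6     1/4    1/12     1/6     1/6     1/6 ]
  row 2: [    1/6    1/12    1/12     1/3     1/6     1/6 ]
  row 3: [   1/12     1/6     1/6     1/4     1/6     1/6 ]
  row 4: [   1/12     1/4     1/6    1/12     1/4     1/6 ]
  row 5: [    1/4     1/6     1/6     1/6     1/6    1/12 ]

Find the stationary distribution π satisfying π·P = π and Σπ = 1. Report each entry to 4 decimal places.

Balance equations π_j = Σ_i π_i·P[i][j]:
  π_0 = 1/6·π_0 + 1/6·π_1 + 1/6·π_2 + 1/12·π_3 + 1/12·π_4 + 1/4·π_5
  π_1 = 1/6·π_0 + 1/4·π_1 + 1/12·π_2 + 1/6·π_3 + 1/4·π_4 + 1/6·π_5
  π_2 = 1/4·π_0 + 1/12·π_1 + 1/12·π_2 + 1/6·π_3 + 1/6·π_4 + 1/6·π_5
  π_3 = 1/12·π_0 + 1/6·π_1 + 1/3·π_2 + 1/4·π_3 + 1/12·π_4 + 1/6·π_5
  π_4 = 1/4·π_0 + 1/6·π_1 + 1/6·π_2 + 1/6·π_3 + 1/4·π_4 + 1/6·π_5
  normalize: π_0 + π_1 + π_2 + π_3 + π_4 + π_5 = 1
Solving the linear system gives exactly π = [16579/112452, 20899/112452, 1414/9371, 1669/9371, 21953/112452, 16025/112452].

π = [0.1474, 0.1858, 0.1509, 0.1781, 0.1952, 0.1425]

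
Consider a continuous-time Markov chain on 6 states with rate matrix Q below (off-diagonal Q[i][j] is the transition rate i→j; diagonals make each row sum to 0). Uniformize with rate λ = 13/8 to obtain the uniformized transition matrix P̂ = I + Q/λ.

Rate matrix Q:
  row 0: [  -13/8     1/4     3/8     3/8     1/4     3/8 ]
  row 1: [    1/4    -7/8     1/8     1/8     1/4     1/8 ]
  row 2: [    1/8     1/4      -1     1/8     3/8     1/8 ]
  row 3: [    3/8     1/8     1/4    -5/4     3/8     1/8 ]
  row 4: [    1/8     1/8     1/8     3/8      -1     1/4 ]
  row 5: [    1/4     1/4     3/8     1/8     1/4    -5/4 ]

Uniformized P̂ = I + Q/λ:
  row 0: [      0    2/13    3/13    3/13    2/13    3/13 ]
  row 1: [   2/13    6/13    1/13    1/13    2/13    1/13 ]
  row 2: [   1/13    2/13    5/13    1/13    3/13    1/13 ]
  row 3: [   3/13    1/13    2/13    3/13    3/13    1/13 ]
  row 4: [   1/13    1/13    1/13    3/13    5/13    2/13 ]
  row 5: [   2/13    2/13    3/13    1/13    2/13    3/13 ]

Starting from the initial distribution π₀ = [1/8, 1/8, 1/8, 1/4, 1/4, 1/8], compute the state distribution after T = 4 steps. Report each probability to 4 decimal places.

π = [0.1157, 0.1778, 0.1840, 0.1548, 0.2342, 0.1334]

t=0: π = [0.1250, 0.1250, 0.1250, 0.2500, 0.2500, 0.1250]
t=1: π = [0.1250, 0.1538, 0.1731, 0.1731, 0.2404, 0.1346]
t=2: π = [0.1161, 0.1694, 0.1834, 0.1598, 0.2359, 0.1354]
t=3: π = [0.1160, 0.1755, 0.1843, 0.1557, 0.2347, 0.1338]
t=4: π = [0.1157, 0.1778, 0.1840, 0.1548, 0.2342, 0.1334]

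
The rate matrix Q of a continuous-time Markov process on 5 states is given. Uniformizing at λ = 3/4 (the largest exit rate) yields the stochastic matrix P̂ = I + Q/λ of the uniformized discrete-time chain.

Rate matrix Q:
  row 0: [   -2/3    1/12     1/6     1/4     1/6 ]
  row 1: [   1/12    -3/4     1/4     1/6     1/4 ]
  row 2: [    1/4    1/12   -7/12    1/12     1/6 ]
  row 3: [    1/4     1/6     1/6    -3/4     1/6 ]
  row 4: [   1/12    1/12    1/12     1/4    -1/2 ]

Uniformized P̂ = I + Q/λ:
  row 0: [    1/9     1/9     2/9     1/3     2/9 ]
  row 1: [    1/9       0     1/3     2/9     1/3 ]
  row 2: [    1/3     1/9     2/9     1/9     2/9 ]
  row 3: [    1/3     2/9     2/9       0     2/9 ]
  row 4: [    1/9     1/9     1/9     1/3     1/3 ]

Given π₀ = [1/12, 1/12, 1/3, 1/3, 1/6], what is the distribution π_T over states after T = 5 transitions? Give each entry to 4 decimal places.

t=0: π = [0.0833, 0.0833, 0.3333, 0.3333, 0.1667]
t=1: π = [0.2593, 0.1389, 0.2130, 0.1389, 0.2500]
t=2: π = [0.1893, 0.1111, 0.2099, 0.2243, 0.2654]
t=3: π = [0.2076, 0.1237, 0.2051, 0.1996, 0.2641]
t=4: π = [0.2010, 0.1195, 0.2066, 0.2075, 0.2653]
t=5: π = [0.2031, 0.1209, 0.2060, 0.2050, 0.2650]

π = [0.2031, 0.1209, 0.2060, 0.2050, 0.2650]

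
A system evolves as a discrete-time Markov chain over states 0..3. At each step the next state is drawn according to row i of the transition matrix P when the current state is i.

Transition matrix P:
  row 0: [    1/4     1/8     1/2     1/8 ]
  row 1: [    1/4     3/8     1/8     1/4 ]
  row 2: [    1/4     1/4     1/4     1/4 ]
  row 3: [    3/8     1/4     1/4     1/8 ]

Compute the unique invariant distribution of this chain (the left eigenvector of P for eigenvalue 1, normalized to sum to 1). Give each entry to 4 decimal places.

π = [0.2740, 0.2466, 0.2877, 0.1918]

Balance equations π_j = Σ_i π_i·P[i][j]:
  π_0 = 1/4·π_0 + 1/4·π_1 + 1/4·π_2 + 3/8·π_3
  π_1 = 1/8·π_0 + 3/8·π_1 + 1/4·π_2 + 1/4·π_3
  π_2 = 1/2·π_0 + 1/8·π_1 + 1/4·π_2 + 1/4·π_3
  normalize: π_0 + π_1 + π_2 + π_3 = 1
Solving the linear system gives exactly π = [20/73, 18/73, 21/73, 14/73].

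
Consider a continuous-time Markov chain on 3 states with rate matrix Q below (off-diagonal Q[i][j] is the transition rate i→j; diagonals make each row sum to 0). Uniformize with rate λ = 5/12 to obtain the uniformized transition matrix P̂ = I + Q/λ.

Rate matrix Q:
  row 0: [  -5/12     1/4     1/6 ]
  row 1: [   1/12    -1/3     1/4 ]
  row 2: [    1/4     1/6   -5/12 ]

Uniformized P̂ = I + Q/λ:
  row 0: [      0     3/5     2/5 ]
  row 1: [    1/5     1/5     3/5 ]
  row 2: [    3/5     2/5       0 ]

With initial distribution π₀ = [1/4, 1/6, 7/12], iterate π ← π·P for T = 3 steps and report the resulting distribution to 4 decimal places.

t=0: π = [0.2500, 0.1667, 0.5833]
t=1: π = [0.3833, 0.4167, 0.2000]
t=2: π = [0.2033, 0.3933, 0.4033]
t=3: π = [0.3207, 0.3620, 0.3173]

π = [0.3207, 0.3620, 0.3173]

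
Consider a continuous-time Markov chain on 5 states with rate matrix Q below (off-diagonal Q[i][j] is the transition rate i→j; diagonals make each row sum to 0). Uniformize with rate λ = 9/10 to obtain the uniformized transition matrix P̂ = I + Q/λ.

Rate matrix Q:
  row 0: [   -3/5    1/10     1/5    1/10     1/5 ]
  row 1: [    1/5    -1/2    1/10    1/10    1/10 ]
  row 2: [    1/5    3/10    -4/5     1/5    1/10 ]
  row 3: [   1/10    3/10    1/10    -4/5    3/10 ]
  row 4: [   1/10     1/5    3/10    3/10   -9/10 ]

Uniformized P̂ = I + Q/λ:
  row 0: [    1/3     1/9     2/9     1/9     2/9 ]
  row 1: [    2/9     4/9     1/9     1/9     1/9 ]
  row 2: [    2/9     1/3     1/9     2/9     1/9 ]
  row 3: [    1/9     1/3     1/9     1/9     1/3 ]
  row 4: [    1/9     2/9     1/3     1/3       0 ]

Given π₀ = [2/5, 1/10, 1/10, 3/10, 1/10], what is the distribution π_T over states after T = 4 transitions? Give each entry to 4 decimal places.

t=0: π = [0.4000, 0.1000, 0.1000, 0.3000, 0.1000]
t=1: π = [0.2222, 0.2444, 0.1778, 0.1444, 0.2111]
t=2: π = [0.2074, 0.2877, 0.1827, 0.1778, 0.1444]
t=3: π = [0.2095, 0.3032, 0.1663, 0.1635, 0.1576]
t=4: π = [0.2098, 0.3030, 0.1694, 0.1646, 0.1532]

π = [0.2098, 0.3030, 0.1694, 0.1646, 0.1532]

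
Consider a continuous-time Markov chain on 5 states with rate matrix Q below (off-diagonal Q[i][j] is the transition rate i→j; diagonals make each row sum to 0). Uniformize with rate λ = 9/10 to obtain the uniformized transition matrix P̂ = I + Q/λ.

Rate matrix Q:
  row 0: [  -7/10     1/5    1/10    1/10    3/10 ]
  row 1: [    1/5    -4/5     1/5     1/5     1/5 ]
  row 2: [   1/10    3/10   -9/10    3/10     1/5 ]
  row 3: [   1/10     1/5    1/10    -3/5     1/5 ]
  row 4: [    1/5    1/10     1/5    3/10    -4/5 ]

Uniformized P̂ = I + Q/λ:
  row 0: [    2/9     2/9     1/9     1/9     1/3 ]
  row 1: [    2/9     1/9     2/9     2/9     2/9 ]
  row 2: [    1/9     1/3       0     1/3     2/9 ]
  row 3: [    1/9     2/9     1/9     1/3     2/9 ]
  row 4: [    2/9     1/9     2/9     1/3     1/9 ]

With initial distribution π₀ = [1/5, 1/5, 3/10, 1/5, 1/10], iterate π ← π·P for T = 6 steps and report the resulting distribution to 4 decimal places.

t=0: π = [0.2000, 0.2000, 0.3000, 0.2000, 0.1000]
t=1: π = [0.1667, 0.2222, 0.1111, 0.2667, 0.2333]
t=2: π = [0.1802, 0.1840, 0.1494, 0.2716, 0.2148]
t=3: π = [0.1754, 0.1945, 0.1388, 0.2728, 0.2184]
t=4: π = [0.1765, 0.1918, 0.1416, 0.2727, 0.2175]
t=5: π = [0.1762, 0.1925, 0.1409, 0.2728, 0.2177]
t=6: π = [0.1763, 0.1923, 0.1410, 0.2728, 0.2176]

π = [0.1763, 0.1923, 0.1410, 0.2728, 0.2176]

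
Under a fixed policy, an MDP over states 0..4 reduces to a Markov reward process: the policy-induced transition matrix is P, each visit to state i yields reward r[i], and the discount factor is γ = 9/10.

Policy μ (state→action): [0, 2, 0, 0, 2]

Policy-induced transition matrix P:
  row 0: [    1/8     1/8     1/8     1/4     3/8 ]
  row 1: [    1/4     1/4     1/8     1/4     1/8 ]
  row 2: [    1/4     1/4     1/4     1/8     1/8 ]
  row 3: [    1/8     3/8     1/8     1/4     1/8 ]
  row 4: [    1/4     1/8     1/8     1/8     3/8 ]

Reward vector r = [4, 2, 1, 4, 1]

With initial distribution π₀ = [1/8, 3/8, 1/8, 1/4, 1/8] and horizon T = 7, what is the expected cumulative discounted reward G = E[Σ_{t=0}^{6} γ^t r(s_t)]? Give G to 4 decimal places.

G = 12.8415

t=0: π = [0.1250, 0.3750, 0.1250, 0.2500, 0.1250], E[r] = 2.5000, γ^t·E[r] = 2.500000, running G = 2.500000
t=1: π = [0.2031, 0.2500, 0.1406, 0.2188, 0.1875], E[r] = 2.5156, γ^t·E[r] = 2.264063, running G = 4.764063
t=2: π = [0.1973, 0.2285, 0.1426, 0.2090, 0.2227], E[r] = 2.4473, γ^t·E[r] = 1.982285, running G = 6.746348
t=3: π = [0.1992, 0.2236, 0.1428, 0.2043, 0.2300], E[r] = 2.4343, γ^t·E[r] = 1.774624, running G = 8.520971
t=4: π = [0.1996, 0.2219, 0.1429, 0.2034, 0.2323], E[r] = 2.4308, γ^t·E[r] = 1.594819, running G = 10.115790
t=5: π = [0.1996, 0.2214, 0.1429, 0.2031, 0.2330], E[r] = 2.4297, γ^t·E[r] = 1.434686, running G = 11.550476
t=6: π = [0.1997, 0.2213, 0.1429, 0.2030, 0.2331], E[r] = 2.4294, γ^t·E[r] = 1.291059, running G = 12.841535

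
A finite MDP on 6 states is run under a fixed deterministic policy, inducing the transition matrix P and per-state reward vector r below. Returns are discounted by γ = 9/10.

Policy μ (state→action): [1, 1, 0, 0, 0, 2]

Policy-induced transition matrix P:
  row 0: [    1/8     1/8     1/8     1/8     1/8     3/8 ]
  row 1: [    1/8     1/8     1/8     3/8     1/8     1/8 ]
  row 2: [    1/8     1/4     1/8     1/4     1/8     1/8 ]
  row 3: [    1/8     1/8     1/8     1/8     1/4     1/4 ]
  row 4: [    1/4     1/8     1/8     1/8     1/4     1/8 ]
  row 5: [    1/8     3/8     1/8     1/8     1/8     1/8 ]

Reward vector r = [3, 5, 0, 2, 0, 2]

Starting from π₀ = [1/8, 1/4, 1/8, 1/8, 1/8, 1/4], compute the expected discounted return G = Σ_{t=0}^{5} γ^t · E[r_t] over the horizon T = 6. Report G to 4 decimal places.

G = 10.2323

t=0: π = [0.1250, 0.2500, 0.1250, 0.1250, 0.1250, 0.2500], E[r] = 2.3750, γ^t·E[r] = 2.375000, running G = 2.375000
t=1: π = [0.1406, 0.2031, 0.1250, 0.2031, 0.1563, 0.1719], E[r] = 2.1875, γ^t·E[r] = 1.968750, running G = 4.343750
t=2: π = [0.1445, 0.1836, 0.1250, 0.1914, 0.1699, 0.1855], E[r] = 2.1055, γ^t·E[r] = 1.705430, running G = 6.049180
t=3: π = [0.1462, 0.1870, 0.1250, 0.1865, 0.1702, 0.1851], E[r] = 2.1169, γ^t·E[r] = 1.543252, running G = 7.592431
t=4: π = [0.1463, 0.1869, 0.1250, 0.1874, 0.1696, 0.1849], E[r] = 2.1178, γ^t·E[r] = 1.389467, running G = 8.981899
t=5: π = [0.1462, 0.1868, 0.1250, 0.1873, 0.1696, 0.1850], E[r] = 2.1175, γ^t·E[r] = 1.250356, running G = 10.232255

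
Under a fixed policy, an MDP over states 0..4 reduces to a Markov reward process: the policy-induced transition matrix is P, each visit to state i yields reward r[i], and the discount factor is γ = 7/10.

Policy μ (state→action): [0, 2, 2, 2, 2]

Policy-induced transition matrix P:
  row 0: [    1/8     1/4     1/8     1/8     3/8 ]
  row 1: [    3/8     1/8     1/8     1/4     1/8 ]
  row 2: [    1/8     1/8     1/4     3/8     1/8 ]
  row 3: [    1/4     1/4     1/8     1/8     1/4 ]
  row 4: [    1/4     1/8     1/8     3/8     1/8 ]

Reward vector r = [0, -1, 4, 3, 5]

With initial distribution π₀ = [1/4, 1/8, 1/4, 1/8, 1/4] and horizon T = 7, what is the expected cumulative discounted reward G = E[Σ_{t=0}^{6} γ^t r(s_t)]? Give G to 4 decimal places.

G = 7.0101

t=0: π = [0.2500, 0.1250, 0.2500, 0.1250, 0.2500], E[r] = 2.5000, γ^t·E[r] = 2.500000, running G = 2.500000
t=1: π = [0.2031, 0.1719, 0.1563, 0.2656, 0.2031], E[r] = 2.2656, γ^t·E[r] = 1.585938, running G = 4.085938
t=2: π = [0.2266, 0.1836, 0.1445, 0.2363, 0.2090], E[r] = 2.1484, γ^t·E[r] = 1.052734, running G = 5.138672
t=3: π = [0.2266, 0.1829, 0.1431, 0.2363, 0.2112], E[r] = 2.1543, γ^t·E[r] = 0.738924, running G = 5.877596
t=4: π = [0.2267, 0.1829, 0.1429, 0.2364, 0.2112], E[r] = 2.1538, γ^t·E[r] = 0.517137, running G = 6.394732
t=5: π = [0.2267, 0.1829, 0.1429, 0.2364, 0.2112], E[r] = 2.1538, γ^t·E[r] = 0.361982, running G = 6.756715
t=6: π = [0.2267, 0.1829, 0.1429, 0.2364, 0.2112], E[r] = 2.1538, γ^t·E[r] = 0.253387, running G = 7.010102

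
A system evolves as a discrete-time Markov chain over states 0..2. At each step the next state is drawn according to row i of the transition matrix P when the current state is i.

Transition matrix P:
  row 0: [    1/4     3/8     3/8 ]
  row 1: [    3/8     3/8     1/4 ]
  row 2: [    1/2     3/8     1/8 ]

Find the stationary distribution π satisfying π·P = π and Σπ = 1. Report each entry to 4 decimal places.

Balance equations π_j = Σ_i π_i·P[i][j]:
  π_0 = 1/4·π_0 + 3/8·π_1 + 1/2·π_2
  π_1 = 3/8·π_0 + 3/8·π_1 + 3/8·π_2
  normalize: π_0 + π_1 + π_2 = 1
Solving the linear system gives exactly π = [29/80, 3/8, 21/80].

π = [0.3625, 0.3750, 0.2625]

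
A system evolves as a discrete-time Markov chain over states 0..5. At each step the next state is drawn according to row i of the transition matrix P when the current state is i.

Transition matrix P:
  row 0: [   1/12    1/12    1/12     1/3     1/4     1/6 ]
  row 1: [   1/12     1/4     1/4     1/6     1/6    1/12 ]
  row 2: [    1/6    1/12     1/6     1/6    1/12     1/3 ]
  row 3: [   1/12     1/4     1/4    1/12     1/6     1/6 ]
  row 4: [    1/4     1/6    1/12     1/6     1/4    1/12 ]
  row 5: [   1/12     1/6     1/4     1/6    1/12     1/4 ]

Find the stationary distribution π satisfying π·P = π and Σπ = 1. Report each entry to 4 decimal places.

Balance equations π_j = Σ_i π_i·P[i][j]:
  π_0 = 1/12·π_0 + 1/12·π_1 + 1/6·π_2 + 1/12·π_3 + 1/4·π_4 + 1/12·π_5
  π_1 = 1/12·π_0 + 1/4·π_1 + 1/12·π_2 + 1/4·π_3 + 1/6·π_4 + 1/6·π_5
  π_2 = 1/12·π_0 + 1/4·π_1 + 1/6·π_2 + 1/4·π_3 + 1/12·π_4 + 1/4·π_5
  π_3 = 1/3·π_0 + 1/6·π_1 + 1/6·π_2 + 1/12·π_3 + 1/6·π_4 + 1/6·π_5
  π_4 = 1/4·π_0 + 1/6·π_1 + 1/12·π_2 + 1/6·π_3 + 1/4·π_4 + 1/12·π_5
  normalize: π_0 + π_1 + π_2 + π_3 + π_4 + π_5 = 1
Solving the linear system gives exactly π = [571/4551, 4619/27306, 5105/27306, 788/4551, 8701/54612, 3385/18204].

π = [0.1255, 0.1692, 0.1870, 0.1731, 0.1593, 0.1859]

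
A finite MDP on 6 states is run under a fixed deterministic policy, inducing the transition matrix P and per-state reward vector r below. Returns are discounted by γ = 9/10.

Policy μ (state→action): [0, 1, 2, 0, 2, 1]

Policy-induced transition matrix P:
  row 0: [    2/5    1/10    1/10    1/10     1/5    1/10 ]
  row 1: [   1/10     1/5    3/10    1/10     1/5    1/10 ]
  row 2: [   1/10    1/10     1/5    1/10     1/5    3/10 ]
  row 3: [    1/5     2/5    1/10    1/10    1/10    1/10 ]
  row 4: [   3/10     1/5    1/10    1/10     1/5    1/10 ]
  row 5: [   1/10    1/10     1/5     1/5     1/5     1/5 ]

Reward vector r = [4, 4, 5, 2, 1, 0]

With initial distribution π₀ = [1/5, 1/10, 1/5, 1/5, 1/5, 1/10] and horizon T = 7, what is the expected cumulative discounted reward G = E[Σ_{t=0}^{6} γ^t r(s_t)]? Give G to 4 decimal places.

t=0: π = [0.2000, 0.1000, 0.2000, 0.2000, 0.2000, 0.1000], E[r] = 2.8000, γ^t·E[r] = 2.800000, running G = 2.800000
t=1: π = [0.2200, 0.1900, 0.1500, 0.1100, 0.1800, 0.1500], E[r] = 2.7900, γ^t·E[r] = 2.511000, running G = 5.311000
t=2: π = [0.2130, 0.1700, 0.1680, 0.1150, 0.1890, 0.1450], E[r] = 2.7910, γ^t·E[r] = 2.260710, running G = 7.571710
t=3: π = [0.2132, 0.1704, 0.1653, 0.1145, 0.1885, 0.1481], E[r] = 2.7784, γ^t·E[r] = 2.025454, running G = 9.597164
t=4: π = [0.2131, 0.1702, 0.1654, 0.1148, 0.1886, 0.1479], E[r] = 2.7787, γ^t·E[r] = 1.823085, running G = 11.420249
t=5: π = [0.2131, 0.1703, 0.1654, 0.1148, 0.1885, 0.1479], E[r] = 2.7788, γ^t·E[r] = 1.640831, running G = 13.061080
t=6: π = [0.2131, 0.1703, 0.1654, 0.1148, 0.1885, 0.1479], E[r] = 2.7788, γ^t·E[r] = 1.476769, running G = 14.537849

G = 14.5378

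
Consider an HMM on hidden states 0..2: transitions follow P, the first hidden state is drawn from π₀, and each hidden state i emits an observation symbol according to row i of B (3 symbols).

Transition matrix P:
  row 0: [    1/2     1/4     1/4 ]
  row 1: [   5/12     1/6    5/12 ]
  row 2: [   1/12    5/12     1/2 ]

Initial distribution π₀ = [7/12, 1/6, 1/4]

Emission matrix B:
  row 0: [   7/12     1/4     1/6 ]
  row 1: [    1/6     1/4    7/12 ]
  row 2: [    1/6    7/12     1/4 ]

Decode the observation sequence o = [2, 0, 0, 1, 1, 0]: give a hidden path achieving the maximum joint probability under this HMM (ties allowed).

t=0: δ = [9.722e-02, 9.722e-02, 6.250e-02]  (obs o_0=2)
t=1: δ = [2.836e-02, 4.340e-03, 6.752e-03]  ψ = [0, 2, 1]  (obs o_1=0)
t=2: δ = [8.271e-03, 1.182e-03, 1.182e-03]  ψ = [0, 0, 0]  (obs o_2=0)
t=3: δ = [1.034e-03, 5.169e-04, 1.206e-03]  ψ = [0, 0, 0]  (obs o_3=1)
t=4: δ = [1.292e-04, 1.256e-04, 3.518e-04]  ψ = [0, 2, 2]  (obs o_4=1)
t=5: δ = [3.769e-05, 2.443e-05, 2.932e-05]  ψ = [0, 2, 2]  (obs o_5=0)
backtrack: best end state = 0; path = [0, 0, 0, 0, 0, 0]

path = [0, 0, 0, 0, 0, 0]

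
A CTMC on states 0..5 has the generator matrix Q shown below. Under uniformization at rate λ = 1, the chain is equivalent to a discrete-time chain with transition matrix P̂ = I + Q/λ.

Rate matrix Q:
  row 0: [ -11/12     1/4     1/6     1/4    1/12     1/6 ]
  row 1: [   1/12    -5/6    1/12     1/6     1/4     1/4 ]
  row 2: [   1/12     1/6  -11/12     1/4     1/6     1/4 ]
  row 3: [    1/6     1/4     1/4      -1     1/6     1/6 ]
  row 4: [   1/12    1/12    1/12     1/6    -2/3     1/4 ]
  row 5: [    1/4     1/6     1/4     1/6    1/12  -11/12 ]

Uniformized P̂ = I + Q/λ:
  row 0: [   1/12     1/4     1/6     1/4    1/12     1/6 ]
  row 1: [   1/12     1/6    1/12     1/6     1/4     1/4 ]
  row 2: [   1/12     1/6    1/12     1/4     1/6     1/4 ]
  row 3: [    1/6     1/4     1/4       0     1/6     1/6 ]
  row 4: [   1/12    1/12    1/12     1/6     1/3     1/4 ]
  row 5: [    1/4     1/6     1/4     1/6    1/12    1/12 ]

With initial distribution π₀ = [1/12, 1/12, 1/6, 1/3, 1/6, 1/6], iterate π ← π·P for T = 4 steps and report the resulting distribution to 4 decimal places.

t=0: π = [0.0833, 0.0833, 0.1667, 0.3333, 0.1667, 0.1667]
t=1: π = [0.1389, 0.1875, 0.1736, 0.1319, 0.1806, 0.1875]
t=2: π = [0.1256, 0.1742, 0.1481, 0.1707, 0.1852, 0.1962]
t=3: π = [0.1303, 0.1759, 0.1549, 0.1610, 0.1852, 0.1926]
t=4: π = [0.1289, 0.1755, 0.1531, 0.1636, 0.1853, 0.1936]

π = [0.1289, 0.1755, 0.1531, 0.1636, 0.1853, 0.1936]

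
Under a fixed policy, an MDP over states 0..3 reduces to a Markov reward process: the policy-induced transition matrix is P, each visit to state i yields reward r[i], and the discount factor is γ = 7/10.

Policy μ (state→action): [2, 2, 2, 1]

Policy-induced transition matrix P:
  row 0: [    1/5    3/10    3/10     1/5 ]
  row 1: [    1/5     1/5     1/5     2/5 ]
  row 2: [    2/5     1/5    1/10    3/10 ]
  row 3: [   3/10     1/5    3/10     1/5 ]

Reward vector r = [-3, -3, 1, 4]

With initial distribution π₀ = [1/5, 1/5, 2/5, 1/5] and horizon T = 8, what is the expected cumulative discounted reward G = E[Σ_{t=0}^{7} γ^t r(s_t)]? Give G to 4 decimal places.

G = -0.4516

t=0: π = [0.2000, 0.2000, 0.4000, 0.2000], E[r] = 0.0000, γ^t·E[r] = 0.000000, running G = 0.000000
t=1: π = [0.3000, 0.2200, 0.2000, 0.2800], E[r] = -0.2400, γ^t·E[r] = -0.168000, running G = -0.168000
t=2: π = [0.2680, 0.2300, 0.2380, 0.2640], E[r] = -0.2000, γ^t·E[r] = -0.098000, running G = -0.266000
t=3: π = [0.2740, 0.2268, 0.2294, 0.2698], E[r] = -0.1938, γ^t·E[r] = -0.066473, running G = -0.332473
t=4: π = [0.2729, 0.2274, 0.2314, 0.2683], E[r] = -0.1961, γ^t·E[r] = -0.047093, running G = -0.379567
t=5: π = [0.2731, 0.2273, 0.2310, 0.2686], E[r] = -0.1957, γ^t·E[r] = -0.032899, running G = -0.412465
t=6: π = [0.2731, 0.2273, 0.2311, 0.2686], E[r] = -0.1958, γ^t·E[r] = -0.023037, running G = -0.435502
t=7: π = [0.2731, 0.2273, 0.2311, 0.2686], E[r] = -0.1958, γ^t·E[r] = -0.016125, running G = -0.451627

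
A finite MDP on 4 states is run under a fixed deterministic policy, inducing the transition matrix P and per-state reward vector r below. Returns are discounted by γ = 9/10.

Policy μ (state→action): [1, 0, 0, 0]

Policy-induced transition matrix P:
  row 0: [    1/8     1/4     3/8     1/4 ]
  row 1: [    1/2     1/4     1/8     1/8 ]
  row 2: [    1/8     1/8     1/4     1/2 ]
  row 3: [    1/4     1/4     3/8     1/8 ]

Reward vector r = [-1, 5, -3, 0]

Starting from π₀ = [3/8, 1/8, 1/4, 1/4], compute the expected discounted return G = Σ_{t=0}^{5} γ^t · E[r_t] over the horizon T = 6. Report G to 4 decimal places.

t=0: π = [0.3750, 0.1250, 0.2500, 0.2500], E[r] = -0.5000, γ^t·E[r] = -0.500000, running G = -0.500000
t=1: π = [0.2031, 0.2188, 0.3125, 0.2656], E[r] = -0.0469, γ^t·E[r] = -0.042188, running G = -0.542188
t=2: π = [0.2402, 0.2109, 0.2813, 0.2676], E[r] = -0.0293, γ^t·E[r] = -0.023730, running G = -0.565918
t=3: π = [0.2375, 0.2148, 0.2871, 0.2605], E[r] = -0.0247, γ^t·E[r] = -0.017976, running G = -0.583894
t=4: π = [0.2381, 0.2141, 0.2854, 0.2624], E[r] = -0.0238, γ^t·E[r] = -0.015598, running G = -0.599491
t=5: π = [0.2381, 0.2143, 0.2858, 0.2618], E[r] = -0.0239, γ^t·E[r] = -0.014085, running G = -0.613577

G = -0.6136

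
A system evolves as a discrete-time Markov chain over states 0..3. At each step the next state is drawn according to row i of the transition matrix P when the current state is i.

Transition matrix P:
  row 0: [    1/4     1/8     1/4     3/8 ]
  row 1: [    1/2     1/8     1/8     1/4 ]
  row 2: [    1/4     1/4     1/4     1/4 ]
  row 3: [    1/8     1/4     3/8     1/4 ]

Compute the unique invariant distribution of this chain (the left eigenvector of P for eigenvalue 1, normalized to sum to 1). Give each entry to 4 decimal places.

π = [0.2629, 0.1930, 0.2612, 0.2829]

Balance equations π_j = Σ_i π_i·P[i][j]:
  π_0 = 1/4·π_0 + 1/2·π_1 + 1/4·π_2 + 1/8·π_3
  π_1 = 1/8·π_0 + 1/8·π_1 + 1/4·π_2 + 1/4·π_3
  π_2 = 1/4·π_0 + 1/8·π_1 + 1/4·π_2 + 3/8·π_3
  normalize: π_0 + π_1 + π_2 + π_3 = 1
Solving the linear system gives exactly π = [158/601, 116/601, 157/601, 170/601].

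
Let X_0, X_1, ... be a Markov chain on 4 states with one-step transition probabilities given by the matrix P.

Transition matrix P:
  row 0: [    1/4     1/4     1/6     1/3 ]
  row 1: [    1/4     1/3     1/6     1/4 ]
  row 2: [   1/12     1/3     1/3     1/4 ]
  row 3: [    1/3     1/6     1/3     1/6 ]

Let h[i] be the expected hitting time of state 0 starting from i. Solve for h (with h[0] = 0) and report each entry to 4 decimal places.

h = [0.0000, 4.3820, 5.2584, 4.1798]

First-step conditioning: h[0] = 0; for i ≠ 0, h[i] = 1 + Σ_k P[i][k]·h[k].
  h[1] = 1 + 1/3·h[1] + 1/6·h[2] + 1/4·h[3]
  h[2] = 1 + 1/3·h[1] + 1/3·h[2] + 1/4·h[3]
  h[3] = 1 + 1/6·h[1] + 1/3·h[2] + 1/6·h[3]
Solving the 3×3 linear system over states ≠ 0 gives exactly h = [0, 390/89, 468/89, 372/89] (h[0] = 0 is the target).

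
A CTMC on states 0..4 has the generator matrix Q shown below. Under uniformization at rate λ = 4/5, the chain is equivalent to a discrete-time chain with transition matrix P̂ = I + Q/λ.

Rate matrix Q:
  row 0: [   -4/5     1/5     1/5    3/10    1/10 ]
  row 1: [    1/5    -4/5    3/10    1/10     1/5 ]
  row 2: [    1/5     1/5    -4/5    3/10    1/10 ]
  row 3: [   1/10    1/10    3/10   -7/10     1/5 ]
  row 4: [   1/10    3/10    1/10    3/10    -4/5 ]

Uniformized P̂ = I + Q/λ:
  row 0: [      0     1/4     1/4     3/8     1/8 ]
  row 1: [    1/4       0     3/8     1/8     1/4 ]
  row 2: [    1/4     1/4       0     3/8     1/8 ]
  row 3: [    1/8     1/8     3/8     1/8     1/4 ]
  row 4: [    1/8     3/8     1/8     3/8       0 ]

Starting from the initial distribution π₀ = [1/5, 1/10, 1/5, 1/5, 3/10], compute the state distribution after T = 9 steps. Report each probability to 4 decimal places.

π = [0.1577, 0.1900, 0.2289, 0.2621, 0.1612]

t=0: π = [0.2000, 0.1000, 0.2000, 0.2000, 0.3000]
t=1: π = [0.1375, 0.2375, 0.2000, 0.3000, 0.1250]
t=2: π = [0.1625, 0.1688, 0.2516, 0.2406, 0.1766]
t=3: π = [0.1572, 0.1998, 0.2162, 0.2727, 0.1541]
t=4: π = [0.1573, 0.1852, 0.2357, 0.2569, 0.1648]
t=5: π = [0.1580, 0.1922, 0.2257, 0.2645, 0.1597]
t=6: π = [0.1575, 0.1889, 0.2307, 0.2608, 0.1621]
t=7: π = [0.1578, 0.1904, 0.2283, 0.2626, 0.1609]
t=8: π = [0.1576, 0.1897, 0.2294, 0.2617, 0.1615]
t=9: π = [0.1577, 0.1900, 0.2289, 0.2621, 0.1612]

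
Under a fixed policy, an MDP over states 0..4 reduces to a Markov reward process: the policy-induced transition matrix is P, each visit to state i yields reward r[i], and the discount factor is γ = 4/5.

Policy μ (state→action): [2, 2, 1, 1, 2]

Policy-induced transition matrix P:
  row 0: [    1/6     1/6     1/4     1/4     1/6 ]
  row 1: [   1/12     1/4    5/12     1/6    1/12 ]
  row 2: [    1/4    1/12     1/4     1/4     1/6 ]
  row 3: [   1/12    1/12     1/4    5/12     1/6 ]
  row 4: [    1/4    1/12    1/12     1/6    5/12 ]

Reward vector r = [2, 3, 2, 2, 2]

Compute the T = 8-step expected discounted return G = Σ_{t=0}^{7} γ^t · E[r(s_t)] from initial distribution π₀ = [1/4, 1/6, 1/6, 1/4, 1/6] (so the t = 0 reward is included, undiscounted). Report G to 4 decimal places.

t=0: π = [0.2500, 0.1667, 0.1667, 0.2500, 0.1667], E[r] = 2.1667, γ^t·E[r] = 2.166667, running G = 2.166667
t=1: π = [0.1597, 0.1319, 0.2500, 0.2639, 0.1944], E[r] = 2.1319, γ^t·E[r] = 1.705556, running G = 3.872222
t=2: π = [0.1707, 0.1186, 0.2396, 0.2668, 0.2043], E[r] = 2.1186, γ^t·E[r] = 1.355926, running G = 5.228148
t=3: π = [0.1715, 0.1173, 0.2357, 0.2676, 0.2079], E[r] = 2.1173, γ^t·E[r] = 1.084074, running G = 6.312222
t=4: π = [0.1716, 0.1172, 0.2349, 0.2675, 0.2089], E[r] = 2.1172, γ^t·E[r] = 0.867198, running G = 7.179421
t=5: π = [0.1716, 0.1172, 0.2347, 0.2674, 0.2091], E[r] = 2.1172, γ^t·E[r] = 0.693751, running G = 7.873172
t=6: π = [0.1716, 0.1172, 0.2347, 0.2674, 0.2092], E[r] = 2.1172, γ^t·E[r] = 0.555001, running G = 8.428172
t=7: π = [0.1716, 0.1172, 0.2347, 0.2674, 0.2092], E[r] = 2.1172, γ^t·E[r] = 0.444001, running G = 8.872173

G = 8.8722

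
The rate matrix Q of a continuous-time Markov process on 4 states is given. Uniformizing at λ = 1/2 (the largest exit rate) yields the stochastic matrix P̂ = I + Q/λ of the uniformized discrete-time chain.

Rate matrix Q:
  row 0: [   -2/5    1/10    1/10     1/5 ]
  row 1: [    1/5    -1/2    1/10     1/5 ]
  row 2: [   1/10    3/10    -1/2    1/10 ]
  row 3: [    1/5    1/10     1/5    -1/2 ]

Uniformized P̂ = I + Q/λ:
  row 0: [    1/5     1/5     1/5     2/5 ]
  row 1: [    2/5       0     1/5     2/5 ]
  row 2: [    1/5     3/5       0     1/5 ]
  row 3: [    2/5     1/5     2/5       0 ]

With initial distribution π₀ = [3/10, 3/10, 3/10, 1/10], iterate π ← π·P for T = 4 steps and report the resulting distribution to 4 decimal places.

π = [0.3008, 0.2318, 0.2102, 0.2571]

t=0: π = [0.3000, 0.3000, 0.3000, 0.1000]
t=1: π = [0.2800, 0.2600, 0.1600, 0.3000]
t=2: π = [0.3120, 0.2120, 0.2280, 0.2480]
t=3: π = [0.2920, 0.2488, 0.2040, 0.2552]
t=4: π = [0.3008, 0.2318, 0.2102, 0.2571]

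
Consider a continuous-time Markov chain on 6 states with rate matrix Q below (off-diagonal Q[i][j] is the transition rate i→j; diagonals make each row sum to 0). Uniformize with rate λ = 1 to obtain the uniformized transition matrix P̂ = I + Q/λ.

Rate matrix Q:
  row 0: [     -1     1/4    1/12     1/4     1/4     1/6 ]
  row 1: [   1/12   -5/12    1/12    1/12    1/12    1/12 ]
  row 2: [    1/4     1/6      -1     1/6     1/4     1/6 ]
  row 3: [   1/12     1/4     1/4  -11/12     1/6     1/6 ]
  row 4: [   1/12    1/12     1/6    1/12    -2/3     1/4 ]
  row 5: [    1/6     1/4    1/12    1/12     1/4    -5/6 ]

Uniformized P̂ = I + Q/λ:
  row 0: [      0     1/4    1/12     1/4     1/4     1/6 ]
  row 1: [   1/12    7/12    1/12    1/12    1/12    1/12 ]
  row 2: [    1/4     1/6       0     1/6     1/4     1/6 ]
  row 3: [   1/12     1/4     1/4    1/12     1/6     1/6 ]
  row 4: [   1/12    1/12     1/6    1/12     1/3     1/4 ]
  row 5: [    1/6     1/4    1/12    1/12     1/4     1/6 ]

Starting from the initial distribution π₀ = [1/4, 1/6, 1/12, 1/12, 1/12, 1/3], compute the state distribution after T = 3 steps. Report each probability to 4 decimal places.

π = [0.1074, 0.3053, 0.1093, 0.1103, 0.2085, 0.1592]

t=0: π = [0.2500, 0.1667, 0.0833, 0.0833, 0.0833, 0.3333]
t=1: π = [0.1042, 0.2847, 0.0972, 0.1319, 0.2222, 0.1597]
t=2: π = [0.1042, 0.2998, 0.1157, 0.1088, 0.2101, 0.1615]
t=3: π = [0.1074, 0.3053, 0.1093, 0.1103, 0.2085, 0.1592]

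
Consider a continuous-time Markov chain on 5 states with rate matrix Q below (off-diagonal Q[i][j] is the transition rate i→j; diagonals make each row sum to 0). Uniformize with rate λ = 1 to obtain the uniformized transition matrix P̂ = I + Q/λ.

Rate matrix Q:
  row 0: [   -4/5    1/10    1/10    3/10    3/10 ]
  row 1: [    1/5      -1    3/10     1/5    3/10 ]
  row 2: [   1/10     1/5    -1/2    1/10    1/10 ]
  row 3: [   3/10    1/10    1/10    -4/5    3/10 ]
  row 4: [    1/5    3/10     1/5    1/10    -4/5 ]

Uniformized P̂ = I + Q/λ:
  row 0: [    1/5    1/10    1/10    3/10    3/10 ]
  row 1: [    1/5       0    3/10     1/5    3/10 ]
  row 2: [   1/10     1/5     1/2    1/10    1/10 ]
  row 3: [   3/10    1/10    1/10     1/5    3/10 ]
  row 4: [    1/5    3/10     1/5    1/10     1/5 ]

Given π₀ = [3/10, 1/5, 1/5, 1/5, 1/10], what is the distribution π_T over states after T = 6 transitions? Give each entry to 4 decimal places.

t=0: π = [0.3000, 0.2000, 0.2000, 0.2000, 0.1000]
t=1: π = [0.2000, 0.1200, 0.2300, 0.2000, 0.2500]
t=2: π = [0.1970, 0.1610, 0.2410, 0.1720, 0.2290]
t=3: π = [0.1931, 0.1538, 0.2515, 0.1727, 0.2289]
t=4: π = [0.1921, 0.1556, 0.2543, 0.1713, 0.2268]
t=5: π = [0.1917, 0.1552, 0.2555, 0.1711, 0.2265]
t=6: π = [0.1916, 0.1553, 0.2559, 0.1710, 0.2263]

π = [0.1916, 0.1553, 0.2559, 0.1710, 0.2263]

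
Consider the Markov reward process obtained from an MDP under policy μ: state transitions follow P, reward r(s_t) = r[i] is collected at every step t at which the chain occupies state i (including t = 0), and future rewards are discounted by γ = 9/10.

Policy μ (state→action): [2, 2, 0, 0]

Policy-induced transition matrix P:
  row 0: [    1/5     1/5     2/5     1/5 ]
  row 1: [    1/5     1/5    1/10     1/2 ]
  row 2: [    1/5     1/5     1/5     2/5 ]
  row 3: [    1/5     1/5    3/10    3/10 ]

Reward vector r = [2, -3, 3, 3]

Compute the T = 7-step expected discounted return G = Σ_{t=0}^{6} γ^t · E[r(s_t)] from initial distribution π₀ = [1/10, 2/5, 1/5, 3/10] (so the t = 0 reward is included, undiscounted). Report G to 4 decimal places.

t=0: π = [0.1000, 0.4000, 0.2000, 0.3000], E[r] = 0.5000, γ^t·E[r] = 0.500000, running G = 0.500000
t=1: π = [0.2000, 0.2000, 0.2100, 0.3900], E[r] = 1.6000, γ^t·E[r] = 1.440000, running G = 1.940000
t=2: π = [0.2000, 0.2000, 0.2590, 0.3410], E[r] = 1.6000, γ^t·E[r] = 1.296000, running G = 3.236000
t=3: π = [0.2000, 0.2000, 0.2541, 0.3459], E[r] = 1.6000, γ^t·E[r] = 1.166400, running G = 4.402400
t=4: π = [0.2000, 0.2000, 0.2546, 0.3454], E[r] = 1.6000, γ^t·E[r] = 1.049760, running G = 5.452160
t=5: π = [0.2000, 0.2000, 0.2545, 0.3455], E[r] = 1.6000, γ^t·E[r] = 0.944784, running G = 6.396944
t=6: π = [0.2000, 0.2000, 0.2545, 0.3455], E[r] = 1.6000, γ^t·E[r] = 0.850306, running G = 7.247250

G = 7.2472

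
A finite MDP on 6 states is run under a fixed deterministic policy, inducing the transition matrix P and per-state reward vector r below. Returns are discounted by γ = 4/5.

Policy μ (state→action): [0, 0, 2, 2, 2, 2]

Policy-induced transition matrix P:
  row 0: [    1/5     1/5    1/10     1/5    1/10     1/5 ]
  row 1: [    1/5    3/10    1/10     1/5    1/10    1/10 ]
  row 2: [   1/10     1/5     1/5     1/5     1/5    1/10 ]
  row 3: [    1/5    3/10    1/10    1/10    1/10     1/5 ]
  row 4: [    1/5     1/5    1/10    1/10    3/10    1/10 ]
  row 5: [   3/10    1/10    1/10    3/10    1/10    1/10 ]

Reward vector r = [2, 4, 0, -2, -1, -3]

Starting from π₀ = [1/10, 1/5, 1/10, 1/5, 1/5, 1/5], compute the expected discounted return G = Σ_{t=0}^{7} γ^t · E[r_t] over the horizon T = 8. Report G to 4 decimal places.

G = 1.0531

t=0: π = [0.1000, 0.2000, 0.1000, 0.2000, 0.2000, 0.2000], E[r] = -0.2000, γ^t·E[r] = -0.200000, running G = -0.200000
t=1: π = [0.2100, 0.2200, 0.1100, 0.1800, 0.1500, 0.1300], E[r] = 0.4000, γ^t·E[r] = 0.320000, running G = 0.120000
t=2: π = [0.2020, 0.2270, 0.1110, 0.1800, 0.1410, 0.1390], E[r] = 0.3940, γ^t·E[r] = 0.252160, running G = 0.372160
t=3: π = [0.2028, 0.2268, 0.1111, 0.1818, 0.1393, 0.1382], E[r] = 0.3953, γ^t·E[r] = 0.202394, running G = 0.574554
t=4: π = [0.2027, 0.2270, 0.1111, 0.1817, 0.1390, 0.1385], E[r] = 0.3958, γ^t·E[r] = 0.162124, running G = 0.736677
t=5: π = [0.2027, 0.2270, 0.1111, 0.1818, 0.1389, 0.1384], E[r] = 0.3958, γ^t·E[r] = 0.129695, running G = 0.866373
t=6: π = [0.2027, 0.2270, 0.1111, 0.1818, 0.1389, 0.1385], E[r] = 0.3958, γ^t·E[r] = 0.103760, running G = 0.970133
t=7: π = [0.2027, 0.2270, 0.1111, 0.1818, 0.1389, 0.1385], E[r] = 0.3958, γ^t·E[r] = 0.083008, running G = 1.053141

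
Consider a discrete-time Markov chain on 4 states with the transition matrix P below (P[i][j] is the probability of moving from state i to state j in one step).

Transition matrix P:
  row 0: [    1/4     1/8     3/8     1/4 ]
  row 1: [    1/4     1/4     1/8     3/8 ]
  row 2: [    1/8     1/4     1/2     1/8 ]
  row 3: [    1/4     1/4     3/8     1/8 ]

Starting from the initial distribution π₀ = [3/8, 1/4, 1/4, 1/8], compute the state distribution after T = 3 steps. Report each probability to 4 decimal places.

t=0: π = [0.3750, 0.2500, 0.2500, 0.1250]
t=1: π = [0.2188, 0.2031, 0.3438, 0.2344]
t=2: π = [0.2070, 0.2227, 0.3672, 0.2031]
t=3: π = [0.2041, 0.2241, 0.3652, 0.2065]

π = [0.2041, 0.2241, 0.3652, 0.2065]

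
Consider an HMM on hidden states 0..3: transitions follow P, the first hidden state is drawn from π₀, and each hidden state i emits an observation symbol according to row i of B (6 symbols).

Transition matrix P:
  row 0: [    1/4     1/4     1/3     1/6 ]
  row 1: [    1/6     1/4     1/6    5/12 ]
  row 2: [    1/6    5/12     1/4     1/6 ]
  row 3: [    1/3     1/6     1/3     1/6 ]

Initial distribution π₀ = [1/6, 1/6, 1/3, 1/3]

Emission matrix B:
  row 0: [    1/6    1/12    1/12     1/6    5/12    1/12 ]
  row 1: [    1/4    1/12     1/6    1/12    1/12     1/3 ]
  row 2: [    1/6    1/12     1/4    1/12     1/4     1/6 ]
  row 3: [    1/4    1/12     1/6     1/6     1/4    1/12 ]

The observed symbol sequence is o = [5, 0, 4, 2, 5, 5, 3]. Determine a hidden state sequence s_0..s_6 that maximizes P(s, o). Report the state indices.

path = [1, 3, 0, 2, 1, 1, 3]

t=0: δ = [1.389e-02, 5.556e-02, 5.556e-02, 2.778e-02]  (obs o_0=5)
t=1: δ = [1.543e-03, 5.787e-03, 2.315e-03, 5.787e-03]  ψ = [1, 2, 2, 1]  (obs o_1=0)
t=2: δ = [8.038e-04, 1.206e-04, 4.823e-04, 6.028e-04]  ψ = [3, 1, 3, 1]  (obs o_2=4)
t=3: δ = [1.674e-05, 3.349e-05, 6.698e-05, 2.233e-05]  ψ = [0, 0, 0, 0]  (obs o_3=2)
t=4: δ = [9.303e-07, 9.303e-06, 2.791e-06, 1.163e-06]  ψ = [2, 2, 2, 1]  (obs o_4=5)
t=5: δ = [1.292e-07, 7.752e-07, 2.584e-07, 3.230e-07]  ψ = [1, 1, 1, 1]  (obs o_5=5)
t=6: δ = [2.153e-08, 1.615e-08, 1.077e-08, 5.384e-08]  ψ = [1, 1, 1, 1]  (obs o_6=3)
backtrack: best end state = 3; path = [1, 3, 0, 2, 1, 1, 3]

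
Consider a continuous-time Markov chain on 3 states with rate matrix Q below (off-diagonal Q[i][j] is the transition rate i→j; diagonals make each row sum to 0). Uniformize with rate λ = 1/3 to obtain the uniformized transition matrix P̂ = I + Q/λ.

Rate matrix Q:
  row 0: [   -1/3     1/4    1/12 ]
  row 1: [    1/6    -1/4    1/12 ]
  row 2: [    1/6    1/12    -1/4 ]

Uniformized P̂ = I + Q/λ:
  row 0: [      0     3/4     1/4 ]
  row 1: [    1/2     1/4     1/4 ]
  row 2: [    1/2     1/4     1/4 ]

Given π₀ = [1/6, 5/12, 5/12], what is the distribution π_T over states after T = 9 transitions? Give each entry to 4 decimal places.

t=0: π = [0.1667, 0.4167, 0.4167]
t=1: π = [0.4167, 0.3333, 0.2500]
t=2: π = [0.2917, 0.4583, 0.2500]
t=3: π = [0.3542, 0.3958, 0.2500]
t=4: π = [0.3229, 0.4271, 0.2500]
t=5: π = [0.3385, 0.4115, 0.2500]
t=6: π = [0.3307, 0.4193, 0.2500]
t=7: π = [0.3346, 0.4154, 0.2500]
t=8: π = [0.3327, 0.4173, 0.2500]
t=9: π = [0.3337, 0.4163, 0.2500]

π = [0.3337, 0.4163, 0.2500]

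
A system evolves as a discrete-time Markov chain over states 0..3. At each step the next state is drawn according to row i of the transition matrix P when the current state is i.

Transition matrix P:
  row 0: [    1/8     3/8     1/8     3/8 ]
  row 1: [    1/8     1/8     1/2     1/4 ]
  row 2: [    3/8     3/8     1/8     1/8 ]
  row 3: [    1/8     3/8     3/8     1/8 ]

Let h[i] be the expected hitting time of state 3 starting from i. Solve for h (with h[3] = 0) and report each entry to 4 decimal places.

First-step conditioning: h[3] = 0; for i ≠ 3, h[i] = 1 + Σ_k P[i][k]·h[k].
  h[0] = 1 + 1/8·h[0] + 3/8·h[1] + 1/8·h[2]
  h[1] = 1 + 1/8·h[0] + 1/8·h[1] + 1/2·h[2]
  h[2] = 1 + 3/8·h[0] + 3/8·h[1] + 1/8·h[2]
Solving the 3×3 linear system over states ≠ 3 gives exactly h = [320/89, 376/89, 400/89, 0] (h[3] = 0 is the target).

h = [3.5955, 4.2247, 4.4944, 0.0000]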